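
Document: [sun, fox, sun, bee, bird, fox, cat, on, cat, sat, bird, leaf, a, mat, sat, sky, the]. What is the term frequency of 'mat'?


Document has 17 words
Scanning for 'mat':
Found at positions: [13]
Count = 1

1


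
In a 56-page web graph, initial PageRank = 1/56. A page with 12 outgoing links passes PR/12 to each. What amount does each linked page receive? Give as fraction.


Initial PR = 1/56 = 1/56
Outlinks = 12
Contribution per link = PR / outlinks
= 1/56 / 12
= 1/672

1/672


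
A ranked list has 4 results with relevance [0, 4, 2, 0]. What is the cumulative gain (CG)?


Cumulative Gain = sum of relevance scores
Position 1: rel=0, running sum=0
Position 2: rel=4, running sum=4
Position 3: rel=2, running sum=6
Position 4: rel=0, running sum=6
CG = 6

6


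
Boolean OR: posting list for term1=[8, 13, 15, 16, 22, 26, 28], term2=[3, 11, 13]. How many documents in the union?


Boolean OR: find union of posting lists
term1 docs: [8, 13, 15, 16, 22, 26, 28]
term2 docs: [3, 11, 13]
Union: [3, 8, 11, 13, 15, 16, 22, 26, 28]
|union| = 9

9


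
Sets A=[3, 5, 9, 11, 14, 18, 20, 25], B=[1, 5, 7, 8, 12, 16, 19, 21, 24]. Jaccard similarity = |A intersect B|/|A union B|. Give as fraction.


A intersect B = [5]
|A intersect B| = 1
A union B = [1, 3, 5, 7, 8, 9, 11, 12, 14, 16, 18, 19, 20, 21, 24, 25]
|A union B| = 16
Jaccard = 1/16 = 1/16

1/16


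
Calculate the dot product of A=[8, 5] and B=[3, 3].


Dot product = sum of element-wise products
A[0]*B[0] = 8*3 = 24
A[1]*B[1] = 5*3 = 15
Sum = 24 + 15 = 39

39


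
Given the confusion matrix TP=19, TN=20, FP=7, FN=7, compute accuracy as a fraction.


Accuracy = (TP + TN) / (TP + TN + FP + FN)
TP + TN = 19 + 20 = 39
Total = 19 + 20 + 7 + 7 = 53
Accuracy = 39 / 53 = 39/53

39/53


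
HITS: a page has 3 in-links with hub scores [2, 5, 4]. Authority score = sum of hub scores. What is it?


Authority = sum of hub scores of in-linkers
In-link 1: hub score = 2
In-link 2: hub score = 5
In-link 3: hub score = 4
Authority = 2 + 5 + 4 = 11

11


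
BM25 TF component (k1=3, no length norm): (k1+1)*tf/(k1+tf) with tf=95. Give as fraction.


BM25 TF component = (k1+1)*tf / (k1+tf)
k1 = 3, tf = 95
Numerator = (3+1)*95 = 380
Denominator = 3 + 95 = 98
= 380/98 = 190/49

190/49


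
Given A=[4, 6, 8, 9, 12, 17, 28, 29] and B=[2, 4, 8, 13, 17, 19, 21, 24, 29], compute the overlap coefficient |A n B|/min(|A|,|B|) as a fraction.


A intersect B = [4, 8, 17, 29]
|A intersect B| = 4
min(|A|, |B|) = min(8, 9) = 8
Overlap = 4 / 8 = 1/2

1/2


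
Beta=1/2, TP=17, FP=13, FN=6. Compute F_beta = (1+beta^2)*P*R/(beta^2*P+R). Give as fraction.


P = TP/(TP+FP) = 17/30 = 17/30
R = TP/(TP+FN) = 17/23 = 17/23
beta^2 = 1/2^2 = 1/4
(1 + beta^2) = 5/4
Numerator = (1+beta^2)*P*R = 289/552
Denominator = beta^2*P + R = 17/120 + 17/23 = 2431/2760
F_beta = 85/143

85/143


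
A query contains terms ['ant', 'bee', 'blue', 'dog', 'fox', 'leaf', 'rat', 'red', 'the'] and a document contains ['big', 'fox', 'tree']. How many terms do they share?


Query terms: ['ant', 'bee', 'blue', 'dog', 'fox', 'leaf', 'rat', 'red', 'the']
Document terms: ['big', 'fox', 'tree']
Common terms: ['fox']
Overlap count = 1

1


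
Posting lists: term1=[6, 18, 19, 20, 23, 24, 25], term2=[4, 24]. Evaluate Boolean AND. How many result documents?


Boolean AND: find intersection of posting lists
term1 docs: [6, 18, 19, 20, 23, 24, 25]
term2 docs: [4, 24]
Intersection: [24]
|intersection| = 1

1


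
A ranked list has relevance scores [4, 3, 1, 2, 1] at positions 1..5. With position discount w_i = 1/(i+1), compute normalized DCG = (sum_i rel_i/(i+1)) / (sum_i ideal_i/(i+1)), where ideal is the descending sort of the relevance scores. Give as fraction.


Position discount weights w_i = 1/(i+1) for i=1..5:
Weights = [1/2, 1/3, 1/4, 1/5, 1/6]
Actual relevance: [4, 3, 1, 2, 1]
DCG = 4/2 + 3/3 + 1/4 + 2/5 + 1/6 = 229/60
Ideal relevance (sorted desc): [4, 3, 2, 1, 1]
Ideal DCG = 4/2 + 3/3 + 2/4 + 1/5 + 1/6 = 58/15
nDCG = DCG / ideal_DCG = 229/60 / 58/15 = 229/232

229/232


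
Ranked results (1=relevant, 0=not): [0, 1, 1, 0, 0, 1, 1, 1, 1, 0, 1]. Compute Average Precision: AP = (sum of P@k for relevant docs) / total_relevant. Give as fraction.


Computing P@k for each relevant position:
Position 1: not relevant
Position 2: relevant, P@2 = 1/2 = 1/2
Position 3: relevant, P@3 = 2/3 = 2/3
Position 4: not relevant
Position 5: not relevant
Position 6: relevant, P@6 = 3/6 = 1/2
Position 7: relevant, P@7 = 4/7 = 4/7
Position 8: relevant, P@8 = 5/8 = 5/8
Position 9: relevant, P@9 = 6/9 = 2/3
Position 10: not relevant
Position 11: relevant, P@11 = 7/11 = 7/11
Sum of P@k = 1/2 + 2/3 + 1/2 + 4/7 + 5/8 + 2/3 + 7/11 = 7699/1848
AP = 7699/1848 / 7 = 7699/12936

7699/12936


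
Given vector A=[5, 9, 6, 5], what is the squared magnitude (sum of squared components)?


|A|^2 = sum of squared components
A[0]^2 = 5^2 = 25
A[1]^2 = 9^2 = 81
A[2]^2 = 6^2 = 36
A[3]^2 = 5^2 = 25
Sum = 25 + 81 + 36 + 25 = 167

167


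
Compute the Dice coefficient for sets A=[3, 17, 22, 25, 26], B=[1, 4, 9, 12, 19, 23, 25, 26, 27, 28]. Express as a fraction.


A intersect B = [25, 26]
|A intersect B| = 2
|A| = 5, |B| = 10
Dice = 2*2 / (5+10)
= 4 / 15 = 4/15

4/15


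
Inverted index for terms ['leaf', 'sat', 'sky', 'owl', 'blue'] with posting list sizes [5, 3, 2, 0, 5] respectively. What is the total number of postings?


Summing posting list sizes:
'leaf': 5 postings
'sat': 3 postings
'sky': 2 postings
'owl': 0 postings
'blue': 5 postings
Total = 5 + 3 + 2 + 0 + 5 = 15

15


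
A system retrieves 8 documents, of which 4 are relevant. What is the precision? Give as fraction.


Precision = relevant_retrieved / total_retrieved
= 4 / 8
= 4 / (4 + 4)
= 1/2

1/2


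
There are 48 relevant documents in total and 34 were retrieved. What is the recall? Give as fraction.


Recall = retrieved_relevant / total_relevant
= 34 / 48
= 34 / (34 + 14)
= 17/24

17/24


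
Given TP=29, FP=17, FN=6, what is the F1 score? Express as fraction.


F1 = 2 * P * R / (P + R)
P = TP/(TP+FP) = 29/46 = 29/46
R = TP/(TP+FN) = 29/35 = 29/35
2 * P * R = 2 * 29/46 * 29/35 = 841/805
P + R = 29/46 + 29/35 = 2349/1610
F1 = 841/805 / 2349/1610 = 58/81

58/81


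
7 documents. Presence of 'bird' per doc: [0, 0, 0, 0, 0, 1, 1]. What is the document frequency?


Checking each document for 'bird':
Doc 1: absent
Doc 2: absent
Doc 3: absent
Doc 4: absent
Doc 5: absent
Doc 6: present
Doc 7: present
df = sum of presences = 0 + 0 + 0 + 0 + 0 + 1 + 1 = 2

2


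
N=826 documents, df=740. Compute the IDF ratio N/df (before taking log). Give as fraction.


IDF ratio = N / df
= 826 / 740
= 413/370

413/370


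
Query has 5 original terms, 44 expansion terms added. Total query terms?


Original terms: 5
Expansion terms: 44
Total = 5 + 44 = 49

49


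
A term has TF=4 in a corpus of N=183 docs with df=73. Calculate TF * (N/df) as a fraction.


TF * (N/df)
= 4 * (183/73)
= 4 * 183/73
= 732/73

732/73


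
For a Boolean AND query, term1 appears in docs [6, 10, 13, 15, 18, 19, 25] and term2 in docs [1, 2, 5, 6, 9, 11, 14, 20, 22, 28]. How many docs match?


Boolean AND: find intersection of posting lists
term1 docs: [6, 10, 13, 15, 18, 19, 25]
term2 docs: [1, 2, 5, 6, 9, 11, 14, 20, 22, 28]
Intersection: [6]
|intersection| = 1

1


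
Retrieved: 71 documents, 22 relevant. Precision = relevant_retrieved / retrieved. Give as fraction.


Precision = relevant_retrieved / total_retrieved
= 22 / 71
= 22 / (22 + 49)
= 22/71

22/71


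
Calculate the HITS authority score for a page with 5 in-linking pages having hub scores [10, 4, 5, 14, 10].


Authority = sum of hub scores of in-linkers
In-link 1: hub score = 10
In-link 2: hub score = 4
In-link 3: hub score = 5
In-link 4: hub score = 14
In-link 5: hub score = 10
Authority = 10 + 4 + 5 + 14 + 10 = 43

43


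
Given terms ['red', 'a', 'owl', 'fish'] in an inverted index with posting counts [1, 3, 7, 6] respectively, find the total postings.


Summing posting list sizes:
'red': 1 postings
'a': 3 postings
'owl': 7 postings
'fish': 6 postings
Total = 1 + 3 + 7 + 6 = 17

17


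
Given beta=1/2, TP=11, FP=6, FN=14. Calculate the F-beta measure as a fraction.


P = TP/(TP+FP) = 11/17 = 11/17
R = TP/(TP+FN) = 11/25 = 11/25
beta^2 = 1/2^2 = 1/4
(1 + beta^2) = 5/4
Numerator = (1+beta^2)*P*R = 121/340
Denominator = beta^2*P + R = 11/68 + 11/25 = 1023/1700
F_beta = 55/93

55/93


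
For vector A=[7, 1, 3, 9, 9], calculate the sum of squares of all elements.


|A|^2 = sum of squared components
A[0]^2 = 7^2 = 49
A[1]^2 = 1^2 = 1
A[2]^2 = 3^2 = 9
A[3]^2 = 9^2 = 81
A[4]^2 = 9^2 = 81
Sum = 49 + 1 + 9 + 81 + 81 = 221

221


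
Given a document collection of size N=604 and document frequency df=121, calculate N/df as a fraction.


IDF ratio = N / df
= 604 / 121
= 604/121

604/121


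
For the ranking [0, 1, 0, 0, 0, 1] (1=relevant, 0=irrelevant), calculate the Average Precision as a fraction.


Computing P@k for each relevant position:
Position 1: not relevant
Position 2: relevant, P@2 = 1/2 = 1/2
Position 3: not relevant
Position 4: not relevant
Position 5: not relevant
Position 6: relevant, P@6 = 2/6 = 1/3
Sum of P@k = 1/2 + 1/3 = 5/6
AP = 5/6 / 2 = 5/12

5/12


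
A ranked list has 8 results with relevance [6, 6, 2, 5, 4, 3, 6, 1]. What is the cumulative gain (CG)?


Cumulative Gain = sum of relevance scores
Position 1: rel=6, running sum=6
Position 2: rel=6, running sum=12
Position 3: rel=2, running sum=14
Position 4: rel=5, running sum=19
Position 5: rel=4, running sum=23
Position 6: rel=3, running sum=26
Position 7: rel=6, running sum=32
Position 8: rel=1, running sum=33
CG = 33

33


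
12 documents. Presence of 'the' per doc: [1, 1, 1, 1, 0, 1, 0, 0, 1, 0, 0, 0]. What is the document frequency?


Checking each document for 'the':
Doc 1: present
Doc 2: present
Doc 3: present
Doc 4: present
Doc 5: absent
Doc 6: present
Doc 7: absent
Doc 8: absent
Doc 9: present
Doc 10: absent
Doc 11: absent
Doc 12: absent
df = sum of presences = 1 + 1 + 1 + 1 + 0 + 1 + 0 + 0 + 1 + 0 + 0 + 0 = 6

6


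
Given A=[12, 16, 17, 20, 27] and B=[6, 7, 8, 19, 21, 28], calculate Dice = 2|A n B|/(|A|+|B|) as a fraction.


A intersect B = []
|A intersect B| = 0
|A| = 5, |B| = 6
Dice = 2*0 / (5+6)
= 0 / 11 = 0

0


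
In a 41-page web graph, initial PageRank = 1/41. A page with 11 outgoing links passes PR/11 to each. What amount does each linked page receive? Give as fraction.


Initial PR = 1/41 = 1/41
Outlinks = 11
Contribution per link = PR / outlinks
= 1/41 / 11
= 1/451

1/451


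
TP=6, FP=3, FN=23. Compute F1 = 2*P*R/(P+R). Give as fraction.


F1 = 2 * P * R / (P + R)
P = TP/(TP+FP) = 6/9 = 2/3
R = TP/(TP+FN) = 6/29 = 6/29
2 * P * R = 2 * 2/3 * 6/29 = 8/29
P + R = 2/3 + 6/29 = 76/87
F1 = 8/29 / 76/87 = 6/19

6/19


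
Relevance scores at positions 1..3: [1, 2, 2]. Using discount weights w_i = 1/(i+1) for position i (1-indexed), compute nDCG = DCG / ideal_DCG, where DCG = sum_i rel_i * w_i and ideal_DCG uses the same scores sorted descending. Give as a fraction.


Position discount weights w_i = 1/(i+1) for i=1..3:
Weights = [1/2, 1/3, 1/4]
Actual relevance: [1, 2, 2]
DCG = 1/2 + 2/3 + 2/4 = 5/3
Ideal relevance (sorted desc): [2, 2, 1]
Ideal DCG = 2/2 + 2/3 + 1/4 = 23/12
nDCG = DCG / ideal_DCG = 5/3 / 23/12 = 20/23

20/23


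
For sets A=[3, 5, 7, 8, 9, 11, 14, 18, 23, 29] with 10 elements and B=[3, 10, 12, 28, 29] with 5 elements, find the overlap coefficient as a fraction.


A intersect B = [3, 29]
|A intersect B| = 2
min(|A|, |B|) = min(10, 5) = 5
Overlap = 2 / 5 = 2/5

2/5


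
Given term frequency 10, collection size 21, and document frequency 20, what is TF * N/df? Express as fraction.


TF * (N/df)
= 10 * (21/20)
= 10 * 21/20
= 21/2

21/2


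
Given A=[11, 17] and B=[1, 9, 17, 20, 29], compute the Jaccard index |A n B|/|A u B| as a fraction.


A intersect B = [17]
|A intersect B| = 1
A union B = [1, 9, 11, 17, 20, 29]
|A union B| = 6
Jaccard = 1/6 = 1/6

1/6


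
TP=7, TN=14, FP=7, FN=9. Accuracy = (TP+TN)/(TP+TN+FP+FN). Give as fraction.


Accuracy = (TP + TN) / (TP + TN + FP + FN)
TP + TN = 7 + 14 = 21
Total = 7 + 14 + 7 + 9 = 37
Accuracy = 21 / 37 = 21/37

21/37


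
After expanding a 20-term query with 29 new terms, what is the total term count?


Original terms: 20
Expansion terms: 29
Total = 20 + 29 = 49

49


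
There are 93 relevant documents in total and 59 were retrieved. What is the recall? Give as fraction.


Recall = retrieved_relevant / total_relevant
= 59 / 93
= 59 / (59 + 34)
= 59/93

59/93


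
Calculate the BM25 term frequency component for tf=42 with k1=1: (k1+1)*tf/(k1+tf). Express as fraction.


BM25 TF component = (k1+1)*tf / (k1+tf)
k1 = 1, tf = 42
Numerator = (1+1)*42 = 84
Denominator = 1 + 42 = 43
= 84/43 = 84/43

84/43


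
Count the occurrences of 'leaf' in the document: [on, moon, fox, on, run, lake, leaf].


Document has 7 words
Scanning for 'leaf':
Found at positions: [6]
Count = 1

1


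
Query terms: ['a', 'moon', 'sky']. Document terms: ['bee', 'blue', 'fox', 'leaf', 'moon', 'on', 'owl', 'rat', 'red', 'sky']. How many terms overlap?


Query terms: ['a', 'moon', 'sky']
Document terms: ['bee', 'blue', 'fox', 'leaf', 'moon', 'on', 'owl', 'rat', 'red', 'sky']
Common terms: ['moon', 'sky']
Overlap count = 2

2


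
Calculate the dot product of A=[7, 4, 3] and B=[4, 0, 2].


Dot product = sum of element-wise products
A[0]*B[0] = 7*4 = 28
A[1]*B[1] = 4*0 = 0
A[2]*B[2] = 3*2 = 6
Sum = 28 + 0 + 6 = 34

34


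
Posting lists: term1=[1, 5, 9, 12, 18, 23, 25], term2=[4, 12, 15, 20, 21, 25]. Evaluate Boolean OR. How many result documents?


Boolean OR: find union of posting lists
term1 docs: [1, 5, 9, 12, 18, 23, 25]
term2 docs: [4, 12, 15, 20, 21, 25]
Union: [1, 4, 5, 9, 12, 15, 18, 20, 21, 23, 25]
|union| = 11

11


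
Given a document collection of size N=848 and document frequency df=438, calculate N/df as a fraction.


IDF ratio = N / df
= 848 / 438
= 424/219

424/219


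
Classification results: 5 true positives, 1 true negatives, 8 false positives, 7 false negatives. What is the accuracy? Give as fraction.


Accuracy = (TP + TN) / (TP + TN + FP + FN)
TP + TN = 5 + 1 = 6
Total = 5 + 1 + 8 + 7 = 21
Accuracy = 6 / 21 = 2/7

2/7


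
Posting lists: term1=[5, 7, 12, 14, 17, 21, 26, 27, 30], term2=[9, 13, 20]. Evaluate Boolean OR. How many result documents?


Boolean OR: find union of posting lists
term1 docs: [5, 7, 12, 14, 17, 21, 26, 27, 30]
term2 docs: [9, 13, 20]
Union: [5, 7, 9, 12, 13, 14, 17, 20, 21, 26, 27, 30]
|union| = 12

12


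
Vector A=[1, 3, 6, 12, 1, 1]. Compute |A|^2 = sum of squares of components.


|A|^2 = sum of squared components
A[0]^2 = 1^2 = 1
A[1]^2 = 3^2 = 9
A[2]^2 = 6^2 = 36
A[3]^2 = 12^2 = 144
A[4]^2 = 1^2 = 1
A[5]^2 = 1^2 = 1
Sum = 1 + 9 + 36 + 144 + 1 + 1 = 192

192


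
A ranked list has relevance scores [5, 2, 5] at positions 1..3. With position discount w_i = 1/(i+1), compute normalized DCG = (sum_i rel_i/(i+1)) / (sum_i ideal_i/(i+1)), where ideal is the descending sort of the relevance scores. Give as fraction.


Position discount weights w_i = 1/(i+1) for i=1..3:
Weights = [1/2, 1/3, 1/4]
Actual relevance: [5, 2, 5]
DCG = 5/2 + 2/3 + 5/4 = 53/12
Ideal relevance (sorted desc): [5, 5, 2]
Ideal DCG = 5/2 + 5/3 + 2/4 = 14/3
nDCG = DCG / ideal_DCG = 53/12 / 14/3 = 53/56

53/56


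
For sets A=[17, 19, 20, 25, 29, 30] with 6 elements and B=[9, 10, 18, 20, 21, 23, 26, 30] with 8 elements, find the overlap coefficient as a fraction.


A intersect B = [20, 30]
|A intersect B| = 2
min(|A|, |B|) = min(6, 8) = 6
Overlap = 2 / 6 = 1/3

1/3


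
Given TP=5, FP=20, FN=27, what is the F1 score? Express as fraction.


F1 = 2 * P * R / (P + R)
P = TP/(TP+FP) = 5/25 = 1/5
R = TP/(TP+FN) = 5/32 = 5/32
2 * P * R = 2 * 1/5 * 5/32 = 1/16
P + R = 1/5 + 5/32 = 57/160
F1 = 1/16 / 57/160 = 10/57

10/57


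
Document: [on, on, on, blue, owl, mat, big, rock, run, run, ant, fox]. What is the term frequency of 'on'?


Document has 12 words
Scanning for 'on':
Found at positions: [0, 1, 2]
Count = 3

3


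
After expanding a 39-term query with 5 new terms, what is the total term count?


Original terms: 39
Expansion terms: 5
Total = 39 + 5 = 44

44


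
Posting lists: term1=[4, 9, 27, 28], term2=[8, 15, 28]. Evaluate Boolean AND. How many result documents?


Boolean AND: find intersection of posting lists
term1 docs: [4, 9, 27, 28]
term2 docs: [8, 15, 28]
Intersection: [28]
|intersection| = 1

1


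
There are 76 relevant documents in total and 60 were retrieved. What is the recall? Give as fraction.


Recall = retrieved_relevant / total_relevant
= 60 / 76
= 60 / (60 + 16)
= 15/19

15/19


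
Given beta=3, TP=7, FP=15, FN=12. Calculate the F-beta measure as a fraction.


P = TP/(TP+FP) = 7/22 = 7/22
R = TP/(TP+FN) = 7/19 = 7/19
beta^2 = 3^2 = 9
(1 + beta^2) = 10
Numerator = (1+beta^2)*P*R = 245/209
Denominator = beta^2*P + R = 63/22 + 7/19 = 1351/418
F_beta = 70/193

70/193


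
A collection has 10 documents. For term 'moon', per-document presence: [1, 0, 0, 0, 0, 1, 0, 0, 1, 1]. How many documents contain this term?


Checking each document for 'moon':
Doc 1: present
Doc 2: absent
Doc 3: absent
Doc 4: absent
Doc 5: absent
Doc 6: present
Doc 7: absent
Doc 8: absent
Doc 9: present
Doc 10: present
df = sum of presences = 1 + 0 + 0 + 0 + 0 + 1 + 0 + 0 + 1 + 1 = 4

4


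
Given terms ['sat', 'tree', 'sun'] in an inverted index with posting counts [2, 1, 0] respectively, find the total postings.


Summing posting list sizes:
'sat': 2 postings
'tree': 1 postings
'sun': 0 postings
Total = 2 + 1 + 0 = 3

3


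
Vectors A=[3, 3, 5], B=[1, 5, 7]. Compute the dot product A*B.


Dot product = sum of element-wise products
A[0]*B[0] = 3*1 = 3
A[1]*B[1] = 3*5 = 15
A[2]*B[2] = 5*7 = 35
Sum = 3 + 15 + 35 = 53

53


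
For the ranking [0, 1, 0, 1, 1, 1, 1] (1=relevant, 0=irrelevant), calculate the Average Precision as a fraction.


Computing P@k for each relevant position:
Position 1: not relevant
Position 2: relevant, P@2 = 1/2 = 1/2
Position 3: not relevant
Position 4: relevant, P@4 = 2/4 = 1/2
Position 5: relevant, P@5 = 3/5 = 3/5
Position 6: relevant, P@6 = 4/6 = 2/3
Position 7: relevant, P@7 = 5/7 = 5/7
Sum of P@k = 1/2 + 1/2 + 3/5 + 2/3 + 5/7 = 313/105
AP = 313/105 / 5 = 313/525

313/525


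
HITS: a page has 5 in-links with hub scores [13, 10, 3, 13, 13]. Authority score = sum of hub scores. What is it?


Authority = sum of hub scores of in-linkers
In-link 1: hub score = 13
In-link 2: hub score = 10
In-link 3: hub score = 3
In-link 4: hub score = 13
In-link 5: hub score = 13
Authority = 13 + 10 + 3 + 13 + 13 = 52

52


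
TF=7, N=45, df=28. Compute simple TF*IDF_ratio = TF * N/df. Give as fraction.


TF * (N/df)
= 7 * (45/28)
= 7 * 45/28
= 45/4

45/4


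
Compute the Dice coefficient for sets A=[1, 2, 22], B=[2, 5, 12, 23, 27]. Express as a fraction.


A intersect B = [2]
|A intersect B| = 1
|A| = 3, |B| = 5
Dice = 2*1 / (3+5)
= 2 / 8 = 1/4

1/4


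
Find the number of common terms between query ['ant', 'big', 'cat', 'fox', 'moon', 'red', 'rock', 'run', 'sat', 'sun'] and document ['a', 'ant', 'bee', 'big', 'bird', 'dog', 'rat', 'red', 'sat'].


Query terms: ['ant', 'big', 'cat', 'fox', 'moon', 'red', 'rock', 'run', 'sat', 'sun']
Document terms: ['a', 'ant', 'bee', 'big', 'bird', 'dog', 'rat', 'red', 'sat']
Common terms: ['ant', 'big', 'red', 'sat']
Overlap count = 4

4


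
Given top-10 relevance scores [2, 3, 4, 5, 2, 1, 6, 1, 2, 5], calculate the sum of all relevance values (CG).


Cumulative Gain = sum of relevance scores
Position 1: rel=2, running sum=2
Position 2: rel=3, running sum=5
Position 3: rel=4, running sum=9
Position 4: rel=5, running sum=14
Position 5: rel=2, running sum=16
Position 6: rel=1, running sum=17
Position 7: rel=6, running sum=23
Position 8: rel=1, running sum=24
Position 9: rel=2, running sum=26
Position 10: rel=5, running sum=31
CG = 31

31


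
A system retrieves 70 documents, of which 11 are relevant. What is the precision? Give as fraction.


Precision = relevant_retrieved / total_retrieved
= 11 / 70
= 11 / (11 + 59)
= 11/70

11/70


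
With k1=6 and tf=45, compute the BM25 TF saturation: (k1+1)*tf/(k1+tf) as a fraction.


BM25 TF component = (k1+1)*tf / (k1+tf)
k1 = 6, tf = 45
Numerator = (6+1)*45 = 315
Denominator = 6 + 45 = 51
= 315/51 = 105/17

105/17


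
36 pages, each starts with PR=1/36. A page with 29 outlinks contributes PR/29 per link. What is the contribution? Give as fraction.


Initial PR = 1/36 = 1/36
Outlinks = 29
Contribution per link = PR / outlinks
= 1/36 / 29
= 1/1044

1/1044


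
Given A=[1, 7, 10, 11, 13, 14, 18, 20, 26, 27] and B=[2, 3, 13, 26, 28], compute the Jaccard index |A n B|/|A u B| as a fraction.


A intersect B = [13, 26]
|A intersect B| = 2
A union B = [1, 2, 3, 7, 10, 11, 13, 14, 18, 20, 26, 27, 28]
|A union B| = 13
Jaccard = 2/13 = 2/13

2/13


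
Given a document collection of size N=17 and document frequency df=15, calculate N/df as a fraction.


IDF ratio = N / df
= 17 / 15
= 17/15

17/15


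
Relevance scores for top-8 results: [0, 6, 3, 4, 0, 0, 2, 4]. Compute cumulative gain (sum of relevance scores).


Cumulative Gain = sum of relevance scores
Position 1: rel=0, running sum=0
Position 2: rel=6, running sum=6
Position 3: rel=3, running sum=9
Position 4: rel=4, running sum=13
Position 5: rel=0, running sum=13
Position 6: rel=0, running sum=13
Position 7: rel=2, running sum=15
Position 8: rel=4, running sum=19
CG = 19

19


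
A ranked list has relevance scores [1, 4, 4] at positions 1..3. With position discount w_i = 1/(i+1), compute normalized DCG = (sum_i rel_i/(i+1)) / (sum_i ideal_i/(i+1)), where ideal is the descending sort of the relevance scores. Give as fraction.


Position discount weights w_i = 1/(i+1) for i=1..3:
Weights = [1/2, 1/3, 1/4]
Actual relevance: [1, 4, 4]
DCG = 1/2 + 4/3 + 4/4 = 17/6
Ideal relevance (sorted desc): [4, 4, 1]
Ideal DCG = 4/2 + 4/3 + 1/4 = 43/12
nDCG = DCG / ideal_DCG = 17/6 / 43/12 = 34/43

34/43


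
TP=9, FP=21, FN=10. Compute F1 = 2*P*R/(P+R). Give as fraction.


F1 = 2 * P * R / (P + R)
P = TP/(TP+FP) = 9/30 = 3/10
R = TP/(TP+FN) = 9/19 = 9/19
2 * P * R = 2 * 3/10 * 9/19 = 27/95
P + R = 3/10 + 9/19 = 147/190
F1 = 27/95 / 147/190 = 18/49

18/49


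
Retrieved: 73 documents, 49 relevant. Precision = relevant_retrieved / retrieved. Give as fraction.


Precision = relevant_retrieved / total_retrieved
= 49 / 73
= 49 / (49 + 24)
= 49/73

49/73


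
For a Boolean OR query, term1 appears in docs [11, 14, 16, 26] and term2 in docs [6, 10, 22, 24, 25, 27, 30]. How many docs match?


Boolean OR: find union of posting lists
term1 docs: [11, 14, 16, 26]
term2 docs: [6, 10, 22, 24, 25, 27, 30]
Union: [6, 10, 11, 14, 16, 22, 24, 25, 26, 27, 30]
|union| = 11

11


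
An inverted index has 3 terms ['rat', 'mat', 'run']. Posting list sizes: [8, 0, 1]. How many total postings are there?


Summing posting list sizes:
'rat': 8 postings
'mat': 0 postings
'run': 1 postings
Total = 8 + 0 + 1 = 9

9


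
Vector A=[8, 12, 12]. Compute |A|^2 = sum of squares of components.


|A|^2 = sum of squared components
A[0]^2 = 8^2 = 64
A[1]^2 = 12^2 = 144
A[2]^2 = 12^2 = 144
Sum = 64 + 144 + 144 = 352

352


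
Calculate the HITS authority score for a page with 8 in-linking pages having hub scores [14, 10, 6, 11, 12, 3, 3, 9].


Authority = sum of hub scores of in-linkers
In-link 1: hub score = 14
In-link 2: hub score = 10
In-link 3: hub score = 6
In-link 4: hub score = 11
In-link 5: hub score = 12
In-link 6: hub score = 3
In-link 7: hub score = 3
In-link 8: hub score = 9
Authority = 14 + 10 + 6 + 11 + 12 + 3 + 3 + 9 = 68

68


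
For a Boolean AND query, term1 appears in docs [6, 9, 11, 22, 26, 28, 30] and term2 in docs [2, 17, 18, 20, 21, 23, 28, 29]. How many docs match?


Boolean AND: find intersection of posting lists
term1 docs: [6, 9, 11, 22, 26, 28, 30]
term2 docs: [2, 17, 18, 20, 21, 23, 28, 29]
Intersection: [28]
|intersection| = 1

1


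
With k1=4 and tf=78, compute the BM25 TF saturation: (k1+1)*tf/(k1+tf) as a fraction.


BM25 TF component = (k1+1)*tf / (k1+tf)
k1 = 4, tf = 78
Numerator = (4+1)*78 = 390
Denominator = 4 + 78 = 82
= 390/82 = 195/41

195/41


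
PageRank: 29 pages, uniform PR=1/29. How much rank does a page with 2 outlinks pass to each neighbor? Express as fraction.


Initial PR = 1/29 = 1/29
Outlinks = 2
Contribution per link = PR / outlinks
= 1/29 / 2
= 1/58

1/58


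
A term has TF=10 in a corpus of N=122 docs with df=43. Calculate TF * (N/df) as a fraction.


TF * (N/df)
= 10 * (122/43)
= 10 * 122/43
= 1220/43

1220/43


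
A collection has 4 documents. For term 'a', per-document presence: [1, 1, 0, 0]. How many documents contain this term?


Checking each document for 'a':
Doc 1: present
Doc 2: present
Doc 3: absent
Doc 4: absent
df = sum of presences = 1 + 1 + 0 + 0 = 2

2


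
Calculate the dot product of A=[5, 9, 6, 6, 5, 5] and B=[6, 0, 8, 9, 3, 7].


Dot product = sum of element-wise products
A[0]*B[0] = 5*6 = 30
A[1]*B[1] = 9*0 = 0
A[2]*B[2] = 6*8 = 48
A[3]*B[3] = 6*9 = 54
A[4]*B[4] = 5*3 = 15
A[5]*B[5] = 5*7 = 35
Sum = 30 + 0 + 48 + 54 + 15 + 35 = 182

182


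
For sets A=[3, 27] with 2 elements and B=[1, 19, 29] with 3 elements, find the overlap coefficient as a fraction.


A intersect B = []
|A intersect B| = 0
min(|A|, |B|) = min(2, 3) = 2
Overlap = 0 / 2 = 0

0


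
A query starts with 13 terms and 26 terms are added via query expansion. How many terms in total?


Original terms: 13
Expansion terms: 26
Total = 13 + 26 = 39

39


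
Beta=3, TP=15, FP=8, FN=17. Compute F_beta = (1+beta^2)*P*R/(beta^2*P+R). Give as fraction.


P = TP/(TP+FP) = 15/23 = 15/23
R = TP/(TP+FN) = 15/32 = 15/32
beta^2 = 3^2 = 9
(1 + beta^2) = 10
Numerator = (1+beta^2)*P*R = 1125/368
Denominator = beta^2*P + R = 135/23 + 15/32 = 4665/736
F_beta = 150/311

150/311


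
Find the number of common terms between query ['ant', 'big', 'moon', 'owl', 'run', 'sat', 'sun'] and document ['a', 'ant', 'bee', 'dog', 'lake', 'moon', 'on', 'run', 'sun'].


Query terms: ['ant', 'big', 'moon', 'owl', 'run', 'sat', 'sun']
Document terms: ['a', 'ant', 'bee', 'dog', 'lake', 'moon', 'on', 'run', 'sun']
Common terms: ['ant', 'moon', 'run', 'sun']
Overlap count = 4

4


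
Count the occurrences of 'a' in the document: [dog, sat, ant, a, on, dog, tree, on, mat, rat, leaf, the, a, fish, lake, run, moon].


Document has 17 words
Scanning for 'a':
Found at positions: [3, 12]
Count = 2

2


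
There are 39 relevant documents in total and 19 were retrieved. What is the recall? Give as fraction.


Recall = retrieved_relevant / total_relevant
= 19 / 39
= 19 / (19 + 20)
= 19/39

19/39


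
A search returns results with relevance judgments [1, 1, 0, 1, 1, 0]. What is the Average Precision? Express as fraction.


Computing P@k for each relevant position:
Position 1: relevant, P@1 = 1/1 = 1
Position 2: relevant, P@2 = 2/2 = 1
Position 3: not relevant
Position 4: relevant, P@4 = 3/4 = 3/4
Position 5: relevant, P@5 = 4/5 = 4/5
Position 6: not relevant
Sum of P@k = 1 + 1 + 3/4 + 4/5 = 71/20
AP = 71/20 / 4 = 71/80

71/80


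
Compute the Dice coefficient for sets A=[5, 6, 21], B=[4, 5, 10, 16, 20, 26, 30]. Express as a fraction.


A intersect B = [5]
|A intersect B| = 1
|A| = 3, |B| = 7
Dice = 2*1 / (3+7)
= 2 / 10 = 1/5

1/5


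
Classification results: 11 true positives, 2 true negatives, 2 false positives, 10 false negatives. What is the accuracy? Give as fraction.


Accuracy = (TP + TN) / (TP + TN + FP + FN)
TP + TN = 11 + 2 = 13
Total = 11 + 2 + 2 + 10 = 25
Accuracy = 13 / 25 = 13/25

13/25


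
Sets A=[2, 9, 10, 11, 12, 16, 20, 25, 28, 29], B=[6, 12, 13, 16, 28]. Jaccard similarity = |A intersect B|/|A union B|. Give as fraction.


A intersect B = [12, 16, 28]
|A intersect B| = 3
A union B = [2, 6, 9, 10, 11, 12, 13, 16, 20, 25, 28, 29]
|A union B| = 12
Jaccard = 3/12 = 1/4

1/4


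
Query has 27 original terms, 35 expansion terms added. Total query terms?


Original terms: 27
Expansion terms: 35
Total = 27 + 35 = 62

62


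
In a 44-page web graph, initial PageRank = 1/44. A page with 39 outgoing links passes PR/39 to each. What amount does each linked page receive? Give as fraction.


Initial PR = 1/44 = 1/44
Outlinks = 39
Contribution per link = PR / outlinks
= 1/44 / 39
= 1/1716

1/1716


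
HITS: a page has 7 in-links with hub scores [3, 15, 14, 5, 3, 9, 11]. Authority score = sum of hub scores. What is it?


Authority = sum of hub scores of in-linkers
In-link 1: hub score = 3
In-link 2: hub score = 15
In-link 3: hub score = 14
In-link 4: hub score = 5
In-link 5: hub score = 3
In-link 6: hub score = 9
In-link 7: hub score = 11
Authority = 3 + 15 + 14 + 5 + 3 + 9 + 11 = 60

60


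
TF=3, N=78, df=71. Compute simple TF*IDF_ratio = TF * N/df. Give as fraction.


TF * (N/df)
= 3 * (78/71)
= 3 * 78/71
= 234/71

234/71


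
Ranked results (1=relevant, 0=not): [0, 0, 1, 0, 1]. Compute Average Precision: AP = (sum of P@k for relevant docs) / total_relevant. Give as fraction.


Computing P@k for each relevant position:
Position 1: not relevant
Position 2: not relevant
Position 3: relevant, P@3 = 1/3 = 1/3
Position 4: not relevant
Position 5: relevant, P@5 = 2/5 = 2/5
Sum of P@k = 1/3 + 2/5 = 11/15
AP = 11/15 / 2 = 11/30

11/30


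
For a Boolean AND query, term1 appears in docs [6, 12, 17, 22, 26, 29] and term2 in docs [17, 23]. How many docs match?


Boolean AND: find intersection of posting lists
term1 docs: [6, 12, 17, 22, 26, 29]
term2 docs: [17, 23]
Intersection: [17]
|intersection| = 1

1


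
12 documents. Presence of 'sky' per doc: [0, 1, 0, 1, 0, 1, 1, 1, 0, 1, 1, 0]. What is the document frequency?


Checking each document for 'sky':
Doc 1: absent
Doc 2: present
Doc 3: absent
Doc 4: present
Doc 5: absent
Doc 6: present
Doc 7: present
Doc 8: present
Doc 9: absent
Doc 10: present
Doc 11: present
Doc 12: absent
df = sum of presences = 0 + 1 + 0 + 1 + 0 + 1 + 1 + 1 + 0 + 1 + 1 + 0 = 7

7


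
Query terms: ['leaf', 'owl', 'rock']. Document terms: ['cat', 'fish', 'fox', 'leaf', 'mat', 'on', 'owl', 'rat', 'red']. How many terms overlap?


Query terms: ['leaf', 'owl', 'rock']
Document terms: ['cat', 'fish', 'fox', 'leaf', 'mat', 'on', 'owl', 'rat', 'red']
Common terms: ['leaf', 'owl']
Overlap count = 2

2


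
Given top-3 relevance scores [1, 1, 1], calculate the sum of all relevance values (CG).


Cumulative Gain = sum of relevance scores
Position 1: rel=1, running sum=1
Position 2: rel=1, running sum=2
Position 3: rel=1, running sum=3
CG = 3

3


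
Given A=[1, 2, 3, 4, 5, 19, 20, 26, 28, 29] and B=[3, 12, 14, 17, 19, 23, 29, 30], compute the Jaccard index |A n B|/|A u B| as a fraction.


A intersect B = [3, 19, 29]
|A intersect B| = 3
A union B = [1, 2, 3, 4, 5, 12, 14, 17, 19, 20, 23, 26, 28, 29, 30]
|A union B| = 15
Jaccard = 3/15 = 1/5

1/5


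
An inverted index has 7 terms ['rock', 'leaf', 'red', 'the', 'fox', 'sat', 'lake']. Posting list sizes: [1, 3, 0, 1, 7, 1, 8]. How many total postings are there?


Summing posting list sizes:
'rock': 1 postings
'leaf': 3 postings
'red': 0 postings
'the': 1 postings
'fox': 7 postings
'sat': 1 postings
'lake': 8 postings
Total = 1 + 3 + 0 + 1 + 7 + 1 + 8 = 21

21


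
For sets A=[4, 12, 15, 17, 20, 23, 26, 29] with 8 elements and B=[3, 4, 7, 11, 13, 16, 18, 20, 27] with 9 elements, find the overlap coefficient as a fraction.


A intersect B = [4, 20]
|A intersect B| = 2
min(|A|, |B|) = min(8, 9) = 8
Overlap = 2 / 8 = 1/4

1/4


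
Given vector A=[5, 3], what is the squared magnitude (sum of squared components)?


|A|^2 = sum of squared components
A[0]^2 = 5^2 = 25
A[1]^2 = 3^2 = 9
Sum = 25 + 9 = 34

34


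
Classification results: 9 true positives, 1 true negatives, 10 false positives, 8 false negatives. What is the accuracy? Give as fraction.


Accuracy = (TP + TN) / (TP + TN + FP + FN)
TP + TN = 9 + 1 = 10
Total = 9 + 1 + 10 + 8 = 28
Accuracy = 10 / 28 = 5/14

5/14


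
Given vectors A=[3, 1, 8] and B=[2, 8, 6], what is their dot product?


Dot product = sum of element-wise products
A[0]*B[0] = 3*2 = 6
A[1]*B[1] = 1*8 = 8
A[2]*B[2] = 8*6 = 48
Sum = 6 + 8 + 48 = 62

62


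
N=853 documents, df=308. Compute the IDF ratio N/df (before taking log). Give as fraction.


IDF ratio = N / df
= 853 / 308
= 853/308

853/308


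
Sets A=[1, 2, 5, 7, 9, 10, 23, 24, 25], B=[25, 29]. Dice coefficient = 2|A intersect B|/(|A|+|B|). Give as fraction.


A intersect B = [25]
|A intersect B| = 1
|A| = 9, |B| = 2
Dice = 2*1 / (9+2)
= 2 / 11 = 2/11

2/11


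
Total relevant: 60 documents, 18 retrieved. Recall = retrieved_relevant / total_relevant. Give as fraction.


Recall = retrieved_relevant / total_relevant
= 18 / 60
= 18 / (18 + 42)
= 3/10

3/10


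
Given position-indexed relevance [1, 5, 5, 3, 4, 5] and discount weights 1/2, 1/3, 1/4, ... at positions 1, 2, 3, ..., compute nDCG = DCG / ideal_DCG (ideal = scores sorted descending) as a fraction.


Position discount weights w_i = 1/(i+1) for i=1..6:
Weights = [1/2, 1/3, 1/4, 1/5, 1/6, 1/7]
Actual relevance: [1, 5, 5, 3, 4, 5]
DCG = 1/2 + 5/3 + 5/4 + 3/5 + 4/6 + 5/7 = 2267/420
Ideal relevance (sorted desc): [5, 5, 5, 4, 3, 1]
Ideal DCG = 5/2 + 5/3 + 5/4 + 4/5 + 3/6 + 1/7 = 2881/420
nDCG = DCG / ideal_DCG = 2267/420 / 2881/420 = 2267/2881

2267/2881


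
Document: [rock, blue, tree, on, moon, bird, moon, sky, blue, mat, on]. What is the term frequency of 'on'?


Document has 11 words
Scanning for 'on':
Found at positions: [3, 10]
Count = 2

2


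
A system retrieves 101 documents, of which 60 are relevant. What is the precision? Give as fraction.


Precision = relevant_retrieved / total_retrieved
= 60 / 101
= 60 / (60 + 41)
= 60/101

60/101


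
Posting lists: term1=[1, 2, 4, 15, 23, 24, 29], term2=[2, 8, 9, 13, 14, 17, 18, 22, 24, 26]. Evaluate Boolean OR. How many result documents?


Boolean OR: find union of posting lists
term1 docs: [1, 2, 4, 15, 23, 24, 29]
term2 docs: [2, 8, 9, 13, 14, 17, 18, 22, 24, 26]
Union: [1, 2, 4, 8, 9, 13, 14, 15, 17, 18, 22, 23, 24, 26, 29]
|union| = 15

15


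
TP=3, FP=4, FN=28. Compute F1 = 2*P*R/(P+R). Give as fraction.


F1 = 2 * P * R / (P + R)
P = TP/(TP+FP) = 3/7 = 3/7
R = TP/(TP+FN) = 3/31 = 3/31
2 * P * R = 2 * 3/7 * 3/31 = 18/217
P + R = 3/7 + 3/31 = 114/217
F1 = 18/217 / 114/217 = 3/19

3/19


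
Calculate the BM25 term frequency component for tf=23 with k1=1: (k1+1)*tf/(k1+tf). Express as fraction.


BM25 TF component = (k1+1)*tf / (k1+tf)
k1 = 1, tf = 23
Numerator = (1+1)*23 = 46
Denominator = 1 + 23 = 24
= 46/24 = 23/12

23/12


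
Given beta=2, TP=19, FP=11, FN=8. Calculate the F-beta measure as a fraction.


P = TP/(TP+FP) = 19/30 = 19/30
R = TP/(TP+FN) = 19/27 = 19/27
beta^2 = 2^2 = 4
(1 + beta^2) = 5
Numerator = (1+beta^2)*P*R = 361/162
Denominator = beta^2*P + R = 38/15 + 19/27 = 437/135
F_beta = 95/138

95/138


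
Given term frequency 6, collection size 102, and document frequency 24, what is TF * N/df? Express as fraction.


TF * (N/df)
= 6 * (102/24)
= 6 * 17/4
= 51/2

51/2


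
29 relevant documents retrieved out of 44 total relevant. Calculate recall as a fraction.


Recall = retrieved_relevant / total_relevant
= 29 / 44
= 29 / (29 + 15)
= 29/44

29/44


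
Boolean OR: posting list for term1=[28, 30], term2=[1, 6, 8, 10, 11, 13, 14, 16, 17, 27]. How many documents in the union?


Boolean OR: find union of posting lists
term1 docs: [28, 30]
term2 docs: [1, 6, 8, 10, 11, 13, 14, 16, 17, 27]
Union: [1, 6, 8, 10, 11, 13, 14, 16, 17, 27, 28, 30]
|union| = 12

12


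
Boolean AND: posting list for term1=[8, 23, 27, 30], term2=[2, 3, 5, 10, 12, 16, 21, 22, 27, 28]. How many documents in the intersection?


Boolean AND: find intersection of posting lists
term1 docs: [8, 23, 27, 30]
term2 docs: [2, 3, 5, 10, 12, 16, 21, 22, 27, 28]
Intersection: [27]
|intersection| = 1

1


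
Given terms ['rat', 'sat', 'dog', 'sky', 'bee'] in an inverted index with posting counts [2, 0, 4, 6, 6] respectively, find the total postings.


Summing posting list sizes:
'rat': 2 postings
'sat': 0 postings
'dog': 4 postings
'sky': 6 postings
'bee': 6 postings
Total = 2 + 0 + 4 + 6 + 6 = 18

18


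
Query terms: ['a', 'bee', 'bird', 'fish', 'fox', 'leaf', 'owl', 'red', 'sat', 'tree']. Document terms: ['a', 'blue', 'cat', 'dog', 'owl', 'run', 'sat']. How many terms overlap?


Query terms: ['a', 'bee', 'bird', 'fish', 'fox', 'leaf', 'owl', 'red', 'sat', 'tree']
Document terms: ['a', 'blue', 'cat', 'dog', 'owl', 'run', 'sat']
Common terms: ['a', 'owl', 'sat']
Overlap count = 3

3


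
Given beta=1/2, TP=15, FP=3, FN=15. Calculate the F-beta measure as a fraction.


P = TP/(TP+FP) = 15/18 = 5/6
R = TP/(TP+FN) = 15/30 = 1/2
beta^2 = 1/2^2 = 1/4
(1 + beta^2) = 5/4
Numerator = (1+beta^2)*P*R = 25/48
Denominator = beta^2*P + R = 5/24 + 1/2 = 17/24
F_beta = 25/34

25/34


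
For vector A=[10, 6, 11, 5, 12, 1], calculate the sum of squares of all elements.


|A|^2 = sum of squared components
A[0]^2 = 10^2 = 100
A[1]^2 = 6^2 = 36
A[2]^2 = 11^2 = 121
A[3]^2 = 5^2 = 25
A[4]^2 = 12^2 = 144
A[5]^2 = 1^2 = 1
Sum = 100 + 36 + 121 + 25 + 144 + 1 = 427

427


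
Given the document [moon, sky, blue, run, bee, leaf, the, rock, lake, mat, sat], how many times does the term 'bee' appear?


Document has 11 words
Scanning for 'bee':
Found at positions: [4]
Count = 1

1


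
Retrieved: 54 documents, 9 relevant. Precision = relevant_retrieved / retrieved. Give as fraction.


Precision = relevant_retrieved / total_retrieved
= 9 / 54
= 9 / (9 + 45)
= 1/6

1/6


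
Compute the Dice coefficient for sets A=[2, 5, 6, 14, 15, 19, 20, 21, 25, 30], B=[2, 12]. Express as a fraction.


A intersect B = [2]
|A intersect B| = 1
|A| = 10, |B| = 2
Dice = 2*1 / (10+2)
= 2 / 12 = 1/6

1/6


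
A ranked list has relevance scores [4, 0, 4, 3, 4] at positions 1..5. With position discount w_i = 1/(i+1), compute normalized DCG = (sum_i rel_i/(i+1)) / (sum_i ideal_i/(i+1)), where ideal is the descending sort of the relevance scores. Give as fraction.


Position discount weights w_i = 1/(i+1) for i=1..5:
Weights = [1/2, 1/3, 1/4, 1/5, 1/6]
Actual relevance: [4, 0, 4, 3, 4]
DCG = 4/2 + 0/3 + 4/4 + 3/5 + 4/6 = 64/15
Ideal relevance (sorted desc): [4, 4, 4, 3, 0]
Ideal DCG = 4/2 + 4/3 + 4/4 + 3/5 + 0/6 = 74/15
nDCG = DCG / ideal_DCG = 64/15 / 74/15 = 32/37

32/37


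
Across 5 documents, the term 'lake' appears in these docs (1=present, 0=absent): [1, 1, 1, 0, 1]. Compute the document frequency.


Checking each document for 'lake':
Doc 1: present
Doc 2: present
Doc 3: present
Doc 4: absent
Doc 5: present
df = sum of presences = 1 + 1 + 1 + 0 + 1 = 4

4


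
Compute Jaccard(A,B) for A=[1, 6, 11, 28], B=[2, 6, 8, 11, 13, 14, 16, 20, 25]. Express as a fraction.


A intersect B = [6, 11]
|A intersect B| = 2
A union B = [1, 2, 6, 8, 11, 13, 14, 16, 20, 25, 28]
|A union B| = 11
Jaccard = 2/11 = 2/11

2/11


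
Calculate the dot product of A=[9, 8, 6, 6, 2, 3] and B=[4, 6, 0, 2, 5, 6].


Dot product = sum of element-wise products
A[0]*B[0] = 9*4 = 36
A[1]*B[1] = 8*6 = 48
A[2]*B[2] = 6*0 = 0
A[3]*B[3] = 6*2 = 12
A[4]*B[4] = 2*5 = 10
A[5]*B[5] = 3*6 = 18
Sum = 36 + 48 + 0 + 12 + 10 + 18 = 124

124


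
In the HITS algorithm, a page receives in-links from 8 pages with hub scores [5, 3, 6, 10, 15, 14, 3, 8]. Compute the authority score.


Authority = sum of hub scores of in-linkers
In-link 1: hub score = 5
In-link 2: hub score = 3
In-link 3: hub score = 6
In-link 4: hub score = 10
In-link 5: hub score = 15
In-link 6: hub score = 14
In-link 7: hub score = 3
In-link 8: hub score = 8
Authority = 5 + 3 + 6 + 10 + 15 + 14 + 3 + 8 = 64

64
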